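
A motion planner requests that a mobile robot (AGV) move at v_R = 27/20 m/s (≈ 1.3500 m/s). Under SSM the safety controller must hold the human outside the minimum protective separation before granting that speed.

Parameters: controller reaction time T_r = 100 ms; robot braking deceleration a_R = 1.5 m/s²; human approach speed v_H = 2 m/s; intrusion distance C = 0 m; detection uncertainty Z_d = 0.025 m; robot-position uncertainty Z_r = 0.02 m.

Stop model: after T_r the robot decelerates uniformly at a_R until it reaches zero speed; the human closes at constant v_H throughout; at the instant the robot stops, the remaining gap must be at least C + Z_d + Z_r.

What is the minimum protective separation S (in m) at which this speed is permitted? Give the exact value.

S_min = 223/80 m = 2.7875 m

braking lasts T_s = (27/20)/(3/2) = 0.9000 s
reaction-phase robot travel = 1.3500·0.1000 = 0.1350 m
robot covers 1.3500·0.9000 − ½·1.5000·0.9000² = 0.6075 m while stopping
human over T_r+T_s: 2.0000·(0.1000+0.9000) = 2.0000 m
C+Z_d+Z_r = 0.0000+0.0250+0.0200 = 0.0450 m
S_min ≈ 0.1350+0.6075+2.0000+0.0450  ⇒  S_min = 223/80 m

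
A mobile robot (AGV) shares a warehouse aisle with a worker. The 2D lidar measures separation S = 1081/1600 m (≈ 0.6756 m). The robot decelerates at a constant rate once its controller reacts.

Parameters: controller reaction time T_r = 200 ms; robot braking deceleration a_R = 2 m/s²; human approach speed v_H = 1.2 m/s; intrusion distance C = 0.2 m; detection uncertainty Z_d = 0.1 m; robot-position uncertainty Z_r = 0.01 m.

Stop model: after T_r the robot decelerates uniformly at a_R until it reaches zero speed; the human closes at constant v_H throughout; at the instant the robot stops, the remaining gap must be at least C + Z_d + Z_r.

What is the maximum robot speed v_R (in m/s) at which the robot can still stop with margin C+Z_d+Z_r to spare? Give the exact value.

v_R_max = 3/20 m/s = 0.1500 m/s

collect terms ⇒ (1/4)·v_R² + (4/5)·v_R + (-201/1600) = 0
  disc = (4/5)² − 4·(1/4)·(-201/1600) = 49/64 ; √disc = 7/8
  v_R = (−(4/5) + 7/8) / (2·(1/4)) = 3/20 m/s
check:
braking lasts T_s = (3/20)/2 = 0.0750 s
robot in T_r: 0.1500·0.2000 = 0.0300 m
braking distance = 0.1500²/(2·2.0000) = 0.0056 m
human closes 1.2000·0.2750 = 0.3300 m
residual clearance needed = 0.2000+0.1000+0.0100 = 0.3100 m
sum ≈ 0.0300+0.0056+0.3300+0.3100 ≈ 0.6756 m = S ✓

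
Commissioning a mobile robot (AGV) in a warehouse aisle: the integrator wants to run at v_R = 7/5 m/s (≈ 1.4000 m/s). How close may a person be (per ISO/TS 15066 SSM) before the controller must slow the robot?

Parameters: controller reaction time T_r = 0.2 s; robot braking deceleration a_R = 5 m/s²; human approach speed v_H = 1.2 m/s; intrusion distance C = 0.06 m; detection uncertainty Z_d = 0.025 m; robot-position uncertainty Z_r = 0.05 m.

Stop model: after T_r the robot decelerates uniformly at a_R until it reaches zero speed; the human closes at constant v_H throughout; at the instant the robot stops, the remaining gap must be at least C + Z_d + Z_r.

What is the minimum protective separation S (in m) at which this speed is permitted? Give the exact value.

braking lasts T_s = (7/5)/5 = 0.2800 s
reaction-phase robot travel = 1.4000·0.2000 = 0.2800 m
robot covers 1.4000·0.2800 − ½·5.0000·0.2800² = 0.1960 m while stopping
human closes 1.2000·0.4800 = 0.5760 m
residual clearance needed = 0.0600+0.0250+0.0500 = 0.1350 m
S_min ≈ 0.2800+0.1960+0.5760+0.1350  ⇒  S_min = 1187/1000 m

S_min = 1187/1000 m = 1.1870 m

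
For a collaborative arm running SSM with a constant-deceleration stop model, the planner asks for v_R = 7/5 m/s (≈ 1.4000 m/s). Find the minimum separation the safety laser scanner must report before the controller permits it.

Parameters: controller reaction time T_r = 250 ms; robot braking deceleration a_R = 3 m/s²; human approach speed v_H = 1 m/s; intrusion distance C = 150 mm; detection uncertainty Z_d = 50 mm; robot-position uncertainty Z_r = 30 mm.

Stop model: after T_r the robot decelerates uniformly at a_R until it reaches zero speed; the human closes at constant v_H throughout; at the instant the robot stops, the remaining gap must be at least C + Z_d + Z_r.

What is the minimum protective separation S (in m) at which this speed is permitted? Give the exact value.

S_min = 487/300 m = 1.6233 m

stop time T_s = (7/5)/3 = 0.4667 s
robot in T_r: 1.4000·0.2500 = 0.3500 m
braking distance = 1.4000²/(2·3.0000) = 0.3267 m
human closes 1.0000·0.7167 = 0.7167 m
C+Z_d+Z_r = 0.1500+0.0500+0.0300 = 0.2300 m
S_min ≈ 0.3500+0.3267+0.7167+0.2300  ⇒  S_min = 487/300 m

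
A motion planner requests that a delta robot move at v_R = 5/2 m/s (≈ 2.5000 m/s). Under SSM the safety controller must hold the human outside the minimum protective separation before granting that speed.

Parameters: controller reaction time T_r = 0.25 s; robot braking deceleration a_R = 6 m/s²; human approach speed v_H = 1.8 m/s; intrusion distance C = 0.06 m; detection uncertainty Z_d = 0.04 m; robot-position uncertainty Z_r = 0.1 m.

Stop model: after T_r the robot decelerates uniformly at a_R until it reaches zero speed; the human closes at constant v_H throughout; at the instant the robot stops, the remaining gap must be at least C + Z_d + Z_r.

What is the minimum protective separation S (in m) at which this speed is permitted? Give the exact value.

S_min = 611/240 m = 2.5458 m

T_s = v_R/a_R = (5/2)/6 = 0.4167 s
robot covers v_R·T_r = 2.5000·0.2500 = 0.6250 m before braking
braking distance = 2.5000²/(2·6.0000) = 0.5208 m
human closes 1.8000·0.6667 = 1.2000 m
residual clearance needed = 0.0600+0.0400+0.1000 = 0.2000 m
S_min ≈ 0.6250+0.5208+1.2000+0.2000  ⇒  S_min = 611/240 m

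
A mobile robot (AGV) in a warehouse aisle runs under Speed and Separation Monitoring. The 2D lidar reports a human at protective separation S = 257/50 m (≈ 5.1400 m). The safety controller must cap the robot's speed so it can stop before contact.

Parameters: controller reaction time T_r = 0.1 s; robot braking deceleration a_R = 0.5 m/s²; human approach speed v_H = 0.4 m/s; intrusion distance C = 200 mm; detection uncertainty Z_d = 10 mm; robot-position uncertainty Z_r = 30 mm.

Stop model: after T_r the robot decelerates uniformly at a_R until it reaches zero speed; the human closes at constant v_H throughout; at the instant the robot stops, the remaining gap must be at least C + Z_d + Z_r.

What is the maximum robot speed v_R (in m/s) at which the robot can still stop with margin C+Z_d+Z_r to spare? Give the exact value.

collect terms ⇒ (1)·v_R² + (9/10)·v_R + (-243/50) = 0
  disc = (9/10)² − 4·(1)·(-243/50) = 81/4 ; √disc = 9/2
  v_R = (−(9/10) + 9/2) / (2·(1)) = 9/5 m/s
check:
stop time T_s = (9/5)/(1/2) = 3.6000 s
robot in T_r: 1.8000·0.1000 = 0.1800 m
braking distance = 1.8000²/(2·0.5000) = 3.2400 m
person approaches 0.4000·(0.1000+3.6000) = 1.4800 m
C+Z_d+Z_r = 0.2000+0.0100+0.0300 = 0.2400 m
sum ≈ 0.1800+3.2400+1.4800+0.2400 ≈ 5.1400 m = S ✓

v_R_max = 9/5 m/s = 1.8000 m/s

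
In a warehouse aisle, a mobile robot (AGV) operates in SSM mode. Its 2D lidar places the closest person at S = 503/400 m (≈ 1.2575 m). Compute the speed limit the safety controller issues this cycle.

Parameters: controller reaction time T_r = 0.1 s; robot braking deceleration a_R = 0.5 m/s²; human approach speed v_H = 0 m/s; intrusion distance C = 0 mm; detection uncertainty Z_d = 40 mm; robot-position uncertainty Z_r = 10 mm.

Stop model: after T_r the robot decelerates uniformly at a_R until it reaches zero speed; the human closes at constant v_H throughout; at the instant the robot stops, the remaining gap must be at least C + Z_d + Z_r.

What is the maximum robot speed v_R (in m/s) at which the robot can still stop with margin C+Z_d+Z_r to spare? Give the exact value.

v_R_max = 21/20 m/s = 1.0500 m/s

quadratic (1)·v² + (1/10)·v + (-483/400) = 0
  disc = (1/10)² − 4·(1)·(-483/400) = 121/25 ; √disc = 11/5
  v_R = (−(1/10) + 11/5) / (2·(1)) = 21/20 m/s
check:
T_s = v_R/a_R = (21/20)/(1/2) = 2.1000 s
robot in T_r: 1.0500·0.1000 = 0.1050 m
robot under decel: 1.0500²/(2·0.5000) = 1.1025 m
person approaches 0.0000·(0.1000+2.1000) = 0.0000 m
residual clearance needed = 0.0000+0.0400+0.0100 = 0.0500 m
sum ≈ 0.1050+1.1025+0.0000+0.0500 ≈ 1.2575 m = S ✓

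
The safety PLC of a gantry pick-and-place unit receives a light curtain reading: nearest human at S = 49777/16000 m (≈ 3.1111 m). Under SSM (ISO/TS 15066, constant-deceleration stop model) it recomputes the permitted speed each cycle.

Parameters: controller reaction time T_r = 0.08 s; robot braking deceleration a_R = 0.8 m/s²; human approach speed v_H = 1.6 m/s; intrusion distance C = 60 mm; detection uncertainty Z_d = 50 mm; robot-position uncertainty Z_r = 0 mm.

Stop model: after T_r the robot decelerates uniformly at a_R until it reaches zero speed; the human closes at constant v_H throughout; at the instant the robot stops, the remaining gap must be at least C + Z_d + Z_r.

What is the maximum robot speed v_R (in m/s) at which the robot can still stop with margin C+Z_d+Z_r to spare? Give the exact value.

quadratic (5/8)·v² + (52/25)·v + (-45969/16000) = 0
  disc = (52/25)² − 4·(5/8)·(-45969/16000) = 1841449/160000 ; √disc = 1357/400
  v_R = (−(52/25) + 1357/400) / (2·(5/8)) = 21/20 m/s
check:
stop time T_s = (21/20)/(4/5) = 1.3125 s
robot in T_r: 1.0500·0.0800 = 0.0840 m
braking distance = 1.0500²/(2·0.8000) = 0.6891 m
human over T_r+T_s: 1.6000·(0.0800+1.3125) = 2.2280 m
residual clearance needed = 0.0600+0.0500+0.0000 = 0.1100 m
sum ≈ 0.0840+0.6891+2.2280+0.1100 ≈ 3.1111 m = S ✓

v_R_max = 21/20 m/s = 1.0500 m/s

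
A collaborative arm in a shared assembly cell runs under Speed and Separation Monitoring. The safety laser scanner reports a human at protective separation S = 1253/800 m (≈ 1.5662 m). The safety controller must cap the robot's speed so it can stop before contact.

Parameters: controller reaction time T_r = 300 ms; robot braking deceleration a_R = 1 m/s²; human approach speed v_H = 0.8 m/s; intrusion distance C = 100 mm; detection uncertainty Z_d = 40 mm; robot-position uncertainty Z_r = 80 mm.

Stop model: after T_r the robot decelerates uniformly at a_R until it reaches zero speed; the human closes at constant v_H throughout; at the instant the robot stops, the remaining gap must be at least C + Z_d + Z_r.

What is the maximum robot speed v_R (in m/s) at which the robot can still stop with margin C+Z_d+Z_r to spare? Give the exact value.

v_R_max = 3/4 m/s = 0.7500 m/s

collect terms ⇒ (1/2)·v_R² + (11/10)·v_R + (-177/160) = 0
  disc = (11/10)² − 4·(1/2)·(-177/160) = 1369/400 ; √disc = 37/20
  v_R = (−(11/10) + 37/20) / (2·(1/2)) = 3/4 m/s
check:
braking lasts T_s = (3/4)/1 = 0.7500 s
robot covers v_R·T_r = 0.7500·0.3000 = 0.2250 m before braking
braking distance = 0.7500²/(2·1.0000) = 0.2812 m
human over T_r+T_s: 0.8000·(0.3000+0.7500) = 0.8400 m
C+Z_d+Z_r = 0.1000+0.0400+0.0800 = 0.2200 m
sum ≈ 0.2250+0.2812+0.8400+0.2200 ≈ 1.5662 m = S ✓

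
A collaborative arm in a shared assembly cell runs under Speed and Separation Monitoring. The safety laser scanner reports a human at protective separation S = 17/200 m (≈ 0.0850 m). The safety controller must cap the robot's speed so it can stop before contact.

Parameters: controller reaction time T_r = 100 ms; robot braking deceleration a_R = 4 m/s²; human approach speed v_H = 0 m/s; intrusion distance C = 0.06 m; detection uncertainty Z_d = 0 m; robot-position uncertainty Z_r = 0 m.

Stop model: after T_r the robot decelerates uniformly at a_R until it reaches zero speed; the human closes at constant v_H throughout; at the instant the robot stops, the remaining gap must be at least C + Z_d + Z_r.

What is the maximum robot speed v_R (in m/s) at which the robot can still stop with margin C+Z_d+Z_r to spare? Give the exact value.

v_R_max = 1/5 m/s = 0.2000 m/s

collect terms ⇒ (1/8)·v_R² + (1/10)·v_R + (-1/40) = 0
  disc = (1/10)² − 4·(1/8)·(-1/40) = 9/400 ; √disc = 3/20
  v_R = (−(1/10) + 3/20) / (2·(1/8)) = 1/5 m/s
check:
T_s = v_R/a_R = (1/5)/4 = 0.0500 s
robot covers v_R·T_r = 0.2000·0.1000 = 0.0200 m before braking
robot under decel: 0.2000²/(2·4.0000) = 0.0050 m
human over T_r+T_s: 0.0000·(0.1000+0.0500) = 0.0000 m
C+Z_d+Z_r = 0.0600+0.0000+0.0000 = 0.0600 m
sum ≈ 0.0200+0.0050+0.0000+0.0600 ≈ 0.0850 m = S ✓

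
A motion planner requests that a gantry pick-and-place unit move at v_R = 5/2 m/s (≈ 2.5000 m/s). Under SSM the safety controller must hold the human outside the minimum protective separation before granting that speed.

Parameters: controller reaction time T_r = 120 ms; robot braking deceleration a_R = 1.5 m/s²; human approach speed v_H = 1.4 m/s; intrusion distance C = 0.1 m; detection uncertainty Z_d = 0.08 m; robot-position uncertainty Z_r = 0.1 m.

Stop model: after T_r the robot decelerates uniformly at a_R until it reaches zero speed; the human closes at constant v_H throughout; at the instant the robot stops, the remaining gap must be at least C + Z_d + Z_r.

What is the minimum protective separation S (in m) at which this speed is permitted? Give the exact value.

S_min = 7747/1500 m = 5.1647 m

stop time T_s = (5/2)/(3/2) = 1.6667 s
robot covers v_R·T_r = 2.5000·0.1200 = 0.3000 m before braking
robot under decel: 2.5000²/(2·1.5000) = 2.0833 m
human over T_r+T_s: 1.4000·(0.1200+1.6667) = 2.5013 m
C+Z_d+Z_r = 0.1000+0.0800+0.1000 = 0.2800 m
S_min ≈ 0.3000+2.0833+2.5013+0.2800  ⇒  S_min = 7747/1500 m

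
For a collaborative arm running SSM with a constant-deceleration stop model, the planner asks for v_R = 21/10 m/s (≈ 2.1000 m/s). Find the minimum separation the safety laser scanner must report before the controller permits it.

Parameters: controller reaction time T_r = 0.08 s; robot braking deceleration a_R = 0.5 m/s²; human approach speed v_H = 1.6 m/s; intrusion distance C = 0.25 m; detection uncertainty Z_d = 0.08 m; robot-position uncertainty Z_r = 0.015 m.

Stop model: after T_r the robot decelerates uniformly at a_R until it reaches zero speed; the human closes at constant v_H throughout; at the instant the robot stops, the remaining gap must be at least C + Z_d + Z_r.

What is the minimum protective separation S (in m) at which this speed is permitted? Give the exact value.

stop time T_s = (21/10)/(1/2) = 4.2000 s
reaction-phase robot travel = 2.1000·0.0800 = 0.1680 m
robot covers 2.1000·4.2000 − ½·0.5000·4.2000² = 4.4100 m while stopping
human closes 1.6000·4.2800 = 6.8480 m
residual clearance needed = 0.2500+0.0800+0.0150 = 0.3450 m
S_min ≈ 0.1680+4.4100+6.8480+0.3450  ⇒  S_min = 11771/1000 m

S_min = 11771/1000 m = 11.7710 m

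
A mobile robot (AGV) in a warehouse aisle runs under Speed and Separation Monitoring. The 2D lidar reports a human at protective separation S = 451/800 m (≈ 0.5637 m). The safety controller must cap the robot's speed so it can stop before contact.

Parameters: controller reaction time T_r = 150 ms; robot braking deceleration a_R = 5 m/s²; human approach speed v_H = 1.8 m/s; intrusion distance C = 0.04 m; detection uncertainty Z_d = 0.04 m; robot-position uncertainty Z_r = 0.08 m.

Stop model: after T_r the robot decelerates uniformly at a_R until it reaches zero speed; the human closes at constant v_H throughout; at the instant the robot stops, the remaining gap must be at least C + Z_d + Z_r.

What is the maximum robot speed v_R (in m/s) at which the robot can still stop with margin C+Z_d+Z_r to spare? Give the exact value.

collect terms ⇒ (1/10)·v_R² + (51/100)·v_R + (-107/800) = 0
  disc = (51/100)² − 4·(1/10)·(-107/800) = 196/625 ; √disc = 14/25
  v_R = (−(51/100) + 14/25) / (2·(1/10)) = 1/4 m/s
check:
stop time T_s = (1/4)/5 = 0.0500 s
reaction-phase robot travel = 0.2500·0.1500 = 0.0375 m
robot under decel: 0.2500²/(2·5.0000) = 0.0063 m
human closes 1.8000·0.2000 = 0.3600 m
residual clearance needed = 0.0400+0.0400+0.0800 = 0.1600 m
sum ≈ 0.0375+0.0063+0.3600+0.1600 ≈ 0.5637 m = S ✓

v_R_max = 1/4 m/s = 0.2500 m/s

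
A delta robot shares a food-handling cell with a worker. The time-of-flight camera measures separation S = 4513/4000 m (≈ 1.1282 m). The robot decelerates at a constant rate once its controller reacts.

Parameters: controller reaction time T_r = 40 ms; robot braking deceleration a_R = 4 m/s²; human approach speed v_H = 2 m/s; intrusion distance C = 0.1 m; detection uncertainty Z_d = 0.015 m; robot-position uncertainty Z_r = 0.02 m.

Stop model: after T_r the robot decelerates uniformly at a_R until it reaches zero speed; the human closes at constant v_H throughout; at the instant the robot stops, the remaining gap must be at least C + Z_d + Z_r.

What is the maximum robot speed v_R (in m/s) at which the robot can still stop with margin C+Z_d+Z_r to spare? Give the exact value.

quadratic (1/8)·v² + (27/50)·v + (-3653/4000) = 0
  disc = (27/50)² − 4·(1/8)·(-3653/4000) = 29929/40000 ; √disc = 173/200
  v_R = (−(27/50) + 173/200) / (2·(1/8)) = 13/10 m/s
check:
T_s = v_R/a_R = (13/10)/4 = 0.3250 s
robot covers v_R·T_r = 1.3000·0.0400 = 0.0520 m before braking
robot covers 1.3000·0.3250 − ½·4.0000·0.3250² = 0.2112 m while stopping
person approaches 2.0000·(0.0400+0.3250) = 0.7300 m
margins: 0.1000+0.0150+0.0200 = 0.1350 m
sum ≈ 0.0520+0.2112+0.7300+0.1350 ≈ 1.1282 m = S ✓

v_R_max = 13/10 m/s = 1.3000 m/s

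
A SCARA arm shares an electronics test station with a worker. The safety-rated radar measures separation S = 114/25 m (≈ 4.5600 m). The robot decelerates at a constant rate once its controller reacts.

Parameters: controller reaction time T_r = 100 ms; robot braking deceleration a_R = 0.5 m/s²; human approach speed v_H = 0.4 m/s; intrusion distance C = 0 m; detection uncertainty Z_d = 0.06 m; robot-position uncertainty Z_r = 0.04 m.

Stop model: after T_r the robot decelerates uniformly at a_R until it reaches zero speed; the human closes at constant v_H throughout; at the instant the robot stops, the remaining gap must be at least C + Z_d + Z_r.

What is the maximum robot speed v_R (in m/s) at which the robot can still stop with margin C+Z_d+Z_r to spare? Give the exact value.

collect terms ⇒ (1)·v_R² + (9/10)·v_R + (-221/50) = 0
  disc = (9/10)² − 4·(1)·(-221/50) = 1849/100 ; √disc = 43/10
  v_R = (−(9/10) + 43/10) / (2·(1)) = 17/10 m/s
check:
braking lasts T_s = (17/10)/(1/2) = 3.4000 s
robot in T_r: 1.7000·0.1000 = 0.1700 m
robot under decel: 1.7000²/(2·0.5000) = 2.8900 m
person approaches 0.4000·(0.1000+3.4000) = 1.4000 m
residual clearance needed = 0.0000+0.0600+0.0400 = 0.1000 m
sum ≈ 0.1700+2.8900+1.4000+0.1000 ≈ 4.5600 m = S ✓

v_R_max = 17/10 m/s = 1.7000 m/s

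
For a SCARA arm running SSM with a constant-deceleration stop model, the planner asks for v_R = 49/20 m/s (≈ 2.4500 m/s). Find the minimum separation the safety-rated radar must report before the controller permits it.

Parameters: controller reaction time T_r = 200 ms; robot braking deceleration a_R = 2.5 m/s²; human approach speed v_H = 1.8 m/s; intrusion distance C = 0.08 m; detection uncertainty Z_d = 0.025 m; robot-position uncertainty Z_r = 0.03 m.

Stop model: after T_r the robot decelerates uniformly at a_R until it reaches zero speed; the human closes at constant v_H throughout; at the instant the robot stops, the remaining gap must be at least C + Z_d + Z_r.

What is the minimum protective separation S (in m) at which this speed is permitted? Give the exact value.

S_min = 7899/2000 m = 3.9495 m

braking lasts T_s = (49/20)/(5/2) = 0.9800 s
robot in T_r: 2.4500·0.2000 = 0.4900 m
robot under decel: 2.4500²/(2·2.5000) = 1.2005 m
human over T_r+T_s: 1.8000·(0.2000+0.9800) = 2.1240 m
C+Z_d+Z_r = 0.0800+0.0250+0.0300 = 0.1350 m
S_min ≈ 0.4900+1.2005+2.1240+0.1350  ⇒  S_min = 7899/2000 m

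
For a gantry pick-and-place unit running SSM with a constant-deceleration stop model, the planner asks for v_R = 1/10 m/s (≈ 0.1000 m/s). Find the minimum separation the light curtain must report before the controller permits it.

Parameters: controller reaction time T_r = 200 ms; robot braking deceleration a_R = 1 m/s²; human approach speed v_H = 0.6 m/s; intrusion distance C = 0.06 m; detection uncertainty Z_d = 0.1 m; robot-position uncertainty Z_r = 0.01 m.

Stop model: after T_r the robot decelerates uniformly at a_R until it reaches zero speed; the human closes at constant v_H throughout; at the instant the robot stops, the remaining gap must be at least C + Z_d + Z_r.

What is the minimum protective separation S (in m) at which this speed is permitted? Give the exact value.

braking lasts T_s = (1/10)/1 = 0.1000 s
robot covers v_R·T_r = 0.1000·0.2000 = 0.0200 m before braking
robot under decel: 0.1000²/(2·1.0000) = 0.0050 m
human closes 0.6000·0.3000 = 0.1800 m
residual clearance needed = 0.0600+0.1000+0.0100 = 0.1700 m
S_min ≈ 0.0200+0.0050+0.1800+0.1700  ⇒  S_min = 3/8 m

S_min = 3/8 m = 0.3750 m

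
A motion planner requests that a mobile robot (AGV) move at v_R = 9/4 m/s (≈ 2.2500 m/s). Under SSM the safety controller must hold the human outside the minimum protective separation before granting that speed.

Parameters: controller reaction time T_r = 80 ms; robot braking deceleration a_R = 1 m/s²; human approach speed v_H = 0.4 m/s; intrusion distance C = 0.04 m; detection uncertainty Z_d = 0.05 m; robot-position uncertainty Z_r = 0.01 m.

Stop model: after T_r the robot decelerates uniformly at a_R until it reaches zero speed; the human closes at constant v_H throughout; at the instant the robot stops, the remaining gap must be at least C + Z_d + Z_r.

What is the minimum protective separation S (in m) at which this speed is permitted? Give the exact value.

T_s = v_R/a_R = (9/4)/1 = 2.2500 s
robot covers v_R·T_r = 2.2500·0.0800 = 0.1800 m before braking
robot under decel: 2.2500²/(2·1.0000) = 2.5312 m
human over T_r+T_s: 0.4000·(0.0800+2.2500) = 0.9320 m
residual clearance needed = 0.0400+0.0500+0.0100 = 0.1000 m
S_min ≈ 0.1800+2.5312+0.9320+0.1000  ⇒  S_min = 14973/4000 m

S_min = 14973/4000 m = 3.7433 m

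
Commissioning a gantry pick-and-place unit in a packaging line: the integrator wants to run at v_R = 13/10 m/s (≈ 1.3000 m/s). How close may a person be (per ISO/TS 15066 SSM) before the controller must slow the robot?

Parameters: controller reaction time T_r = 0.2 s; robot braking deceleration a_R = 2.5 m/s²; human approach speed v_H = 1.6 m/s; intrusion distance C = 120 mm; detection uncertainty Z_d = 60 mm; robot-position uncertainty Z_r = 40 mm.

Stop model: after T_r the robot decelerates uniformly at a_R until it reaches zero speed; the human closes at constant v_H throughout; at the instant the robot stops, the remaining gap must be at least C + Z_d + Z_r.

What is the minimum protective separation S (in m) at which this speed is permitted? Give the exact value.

stop time T_s = (13/10)/(5/2) = 0.5200 s
robot covers v_R·T_r = 1.3000·0.2000 = 0.2600 m before braking
braking distance = 1.3000²/(2·2.5000) = 0.3380 m
human closes 1.6000·0.7200 = 1.1520 m
margins: 0.1200+0.0600+0.0400 = 0.2200 m
S_min ≈ 0.2600+0.3380+1.1520+0.2200  ⇒  S_min = 197/100 m

S_min = 197/100 m = 1.9700 m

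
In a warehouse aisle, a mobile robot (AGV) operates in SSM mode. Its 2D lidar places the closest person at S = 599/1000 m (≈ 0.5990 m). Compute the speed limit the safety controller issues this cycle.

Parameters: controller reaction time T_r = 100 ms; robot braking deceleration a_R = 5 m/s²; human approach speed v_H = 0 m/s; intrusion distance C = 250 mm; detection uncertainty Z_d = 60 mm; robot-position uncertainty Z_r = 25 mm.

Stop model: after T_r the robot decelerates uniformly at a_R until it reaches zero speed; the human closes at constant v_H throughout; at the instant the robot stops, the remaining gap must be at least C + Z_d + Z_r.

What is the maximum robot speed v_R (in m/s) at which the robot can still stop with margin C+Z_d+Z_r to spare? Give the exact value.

v_R_max = 6/5 m/s = 1.2000 m/s

quadratic (1/10)·v² + (1/10)·v + (-33/125) = 0
  disc = (1/10)² − 4·(1/10)·(-33/125) = 289/2500 ; √disc = 17/50
  v_R = (−(1/10) + 17/50) / (2·(1/10)) = 6/5 m/s
check:
T_s = v_R/a_R = (6/5)/5 = 0.2400 s
robot covers v_R·T_r = 1.2000·0.1000 = 0.1200 m before braking
braking distance = 1.2000²/(2·5.0000) = 0.1440 m
human closes 0.0000·0.3400 = 0.0000 m
margins: 0.2500+0.0600+0.0250 = 0.3350 m
sum ≈ 0.1200+0.1440+0.0000+0.3350 ≈ 0.5990 m = S ✓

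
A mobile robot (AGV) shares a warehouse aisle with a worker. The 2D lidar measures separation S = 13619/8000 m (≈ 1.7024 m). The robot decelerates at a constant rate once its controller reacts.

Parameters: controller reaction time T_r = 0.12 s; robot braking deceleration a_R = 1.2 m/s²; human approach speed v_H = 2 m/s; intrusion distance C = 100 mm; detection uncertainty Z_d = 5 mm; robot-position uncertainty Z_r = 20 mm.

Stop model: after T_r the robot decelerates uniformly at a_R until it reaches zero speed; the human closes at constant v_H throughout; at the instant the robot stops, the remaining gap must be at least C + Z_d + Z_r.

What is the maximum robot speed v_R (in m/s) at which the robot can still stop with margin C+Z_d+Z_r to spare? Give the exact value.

at the boundary: (5/12)·v² + (134/75)·v + (-10699/8000) = 0
  disc = (134/75)² − 4·(5/12)·(-10699/8000) = 1951609/360000 ; √disc = 1397/600
  v_R = (−(134/75) + 1397/600) / (2·(5/12)) = 13/20 m/s
check:
stop time T_s = (13/20)/(6/5) = 0.5417 s
robot covers v_R·T_r = 0.6500·0.1200 = 0.0780 m before braking
robot under decel: 0.6500²/(2·1.2000) = 0.1760 m
human over T_r+T_s: 2.0000·(0.1200+0.5417) = 1.3233 m
residual clearance needed = 0.1000+0.0050+0.0200 = 0.1250 m
sum ≈ 0.0780+0.1760+1.3233+0.1250 ≈ 1.7024 m = S ✓

v_R_max = 13/20 m/s = 0.6500 m/s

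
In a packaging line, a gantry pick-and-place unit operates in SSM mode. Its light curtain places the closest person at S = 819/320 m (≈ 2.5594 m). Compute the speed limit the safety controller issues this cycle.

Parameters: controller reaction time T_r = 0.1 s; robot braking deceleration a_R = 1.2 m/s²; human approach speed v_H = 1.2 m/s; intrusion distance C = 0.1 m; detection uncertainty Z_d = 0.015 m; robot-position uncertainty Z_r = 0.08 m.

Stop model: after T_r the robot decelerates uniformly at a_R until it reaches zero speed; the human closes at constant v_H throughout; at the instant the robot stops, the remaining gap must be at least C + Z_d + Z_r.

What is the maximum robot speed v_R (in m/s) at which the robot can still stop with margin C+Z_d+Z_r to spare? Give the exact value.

at the boundary: (5/12)·v² + (11/10)·v + (-3591/1600) = 0
  disc = (11/10)² − 4·(5/12)·(-3591/1600) = 7921/1600 ; √disc = 89/40
  v_R = (−(11/10) + 89/40) / (2·(5/12)) = 27/20 m/s
check:
T_s = v_R/a_R = (27/20)/(6/5) = 1.1250 s
robot covers v_R·T_r = 1.3500·0.1000 = 0.1350 m before braking
robot under decel: 1.3500²/(2·1.2000) = 0.7594 m
human over T_r+T_s: 1.2000·(0.1000+1.1250) = 1.4700 m
margins: 0.1000+0.0150+0.0800 = 0.1950 m
sum ≈ 0.1350+0.7594+1.4700+0.1950 ≈ 2.5594 m = S ✓

v_R_max = 27/20 m/s = 1.3500 m/s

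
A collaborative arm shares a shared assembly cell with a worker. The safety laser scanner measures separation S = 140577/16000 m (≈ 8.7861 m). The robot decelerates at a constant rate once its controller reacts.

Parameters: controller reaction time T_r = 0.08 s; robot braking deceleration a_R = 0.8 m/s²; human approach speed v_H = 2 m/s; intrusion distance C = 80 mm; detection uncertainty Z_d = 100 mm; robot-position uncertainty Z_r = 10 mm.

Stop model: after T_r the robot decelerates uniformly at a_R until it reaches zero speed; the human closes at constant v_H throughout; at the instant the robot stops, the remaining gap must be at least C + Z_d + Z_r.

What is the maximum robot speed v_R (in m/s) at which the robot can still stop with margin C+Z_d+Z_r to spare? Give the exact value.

v_R_max = 43/20 m/s = 2.1500 m/s

quadratic (5/8)·v² + (129/50)·v + (-134977/16000) = 0
  disc = (129/50)² − 4·(5/8)·(-134977/16000) = 4439449/160000 ; √disc = 2107/400
  v_R = (−(129/50) + 2107/400) / (2·(5/8)) = 43/20 m/s
check:
T_s = v_R/a_R = (43/20)/(4/5) = 2.6875 s
robot in T_r: 2.1500·0.0800 = 0.1720 m
braking distance = 2.1500²/(2·0.8000) = 2.8891 m
human closes 2.0000·2.7675 = 5.5350 m
margins: 0.0800+0.1000+0.0100 = 0.1900 m
sum ≈ 0.1720+2.8891+5.5350+0.1900 ≈ 8.7861 m = S ✓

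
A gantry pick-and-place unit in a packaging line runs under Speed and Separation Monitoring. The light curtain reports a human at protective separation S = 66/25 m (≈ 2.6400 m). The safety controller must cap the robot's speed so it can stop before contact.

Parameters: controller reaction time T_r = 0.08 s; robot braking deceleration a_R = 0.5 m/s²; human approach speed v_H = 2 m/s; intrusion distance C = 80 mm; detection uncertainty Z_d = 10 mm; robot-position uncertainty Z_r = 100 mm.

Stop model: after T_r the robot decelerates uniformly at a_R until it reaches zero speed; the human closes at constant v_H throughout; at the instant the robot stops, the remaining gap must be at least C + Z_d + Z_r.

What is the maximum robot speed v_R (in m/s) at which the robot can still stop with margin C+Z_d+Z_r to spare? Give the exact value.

v_R_max = 1/2 m/s = 0.5000 m/s

at the boundary: (1)·v² + (102/25)·v + (-229/100) = 0
  disc = (102/25)² − 4·(1)·(-229/100) = 16129/625 ; √disc = 127/25
  v_R = (−(102/25) + 127/25) / (2·(1)) = 1/2 m/s
check:
braking lasts T_s = (1/2)/(1/2) = 1.0000 s
robot covers v_R·T_r = 0.5000·0.0800 = 0.0400 m before braking
robot under decel: 0.5000²/(2·0.5000) = 0.2500 m
person approaches 2.0000·(0.0800+1.0000) = 2.1600 m
residual clearance needed = 0.0800+0.0100+0.1000 = 0.1900 m
sum ≈ 0.0400+0.2500+2.1600+0.1900 ≈ 2.6400 m = S ✓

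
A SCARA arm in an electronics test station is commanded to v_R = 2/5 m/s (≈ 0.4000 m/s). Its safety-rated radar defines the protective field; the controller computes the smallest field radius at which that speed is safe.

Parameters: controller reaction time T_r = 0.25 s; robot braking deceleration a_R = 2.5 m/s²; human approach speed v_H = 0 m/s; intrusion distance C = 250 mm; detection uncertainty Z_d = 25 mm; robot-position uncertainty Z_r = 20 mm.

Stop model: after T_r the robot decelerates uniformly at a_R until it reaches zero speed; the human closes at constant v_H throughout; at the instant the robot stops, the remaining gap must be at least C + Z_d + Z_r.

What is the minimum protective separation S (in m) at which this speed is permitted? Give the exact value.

T_s = v_R/a_R = (2/5)/(5/2) = 0.1600 s
reaction-phase robot travel = 0.4000·0.2500 = 0.1000 m
robot covers 0.4000·0.1600 − ½·2.5000·0.1600² = 0.0320 m while stopping
human over T_r+T_s: 0.0000·(0.2500+0.1600) = 0.0000 m
C+Z_d+Z_r = 0.2500+0.0250+0.0200 = 0.2950 m
S_min ≈ 0.1000+0.0320+0.0000+0.2950  ⇒  S_min = 427/1000 m

S_min = 427/1000 m = 0.4270 m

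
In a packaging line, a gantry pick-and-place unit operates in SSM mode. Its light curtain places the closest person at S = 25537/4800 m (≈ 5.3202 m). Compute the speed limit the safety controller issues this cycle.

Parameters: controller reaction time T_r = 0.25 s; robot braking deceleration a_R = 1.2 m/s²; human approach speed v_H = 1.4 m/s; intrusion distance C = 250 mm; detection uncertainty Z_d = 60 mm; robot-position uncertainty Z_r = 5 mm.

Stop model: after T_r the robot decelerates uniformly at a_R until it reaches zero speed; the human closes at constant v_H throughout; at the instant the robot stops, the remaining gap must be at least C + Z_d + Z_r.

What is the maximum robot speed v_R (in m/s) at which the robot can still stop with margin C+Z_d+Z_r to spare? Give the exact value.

v_R_max = 41/20 m/s = 2.0500 m/s

collect terms ⇒ (5/12)·v_R² + (17/12)·v_R + (-4469/960) = 0
  disc = (17/12)² − 4·(5/12)·(-4469/960) = 625/64 ; √disc = 25/8
  v_R = (−(17/12) + 25/8) / (2·(5/12)) = 41/20 m/s
check:
T_s = v_R/a_R = (41/20)/(6/5) = 1.7083 s
robot covers v_R·T_r = 2.0500·0.2500 = 0.5125 m before braking
robot covers 2.0500·1.7083 − ½·1.2000·1.7083² = 1.7510 m while stopping
human over T_r+T_s: 1.4000·(0.2500+1.7083) = 2.7417 m
C+Z_d+Z_r = 0.2500+0.0600+0.0050 = 0.3150 m
sum ≈ 0.5125+1.7510+2.7417+0.3150 ≈ 5.3202 m = S ✓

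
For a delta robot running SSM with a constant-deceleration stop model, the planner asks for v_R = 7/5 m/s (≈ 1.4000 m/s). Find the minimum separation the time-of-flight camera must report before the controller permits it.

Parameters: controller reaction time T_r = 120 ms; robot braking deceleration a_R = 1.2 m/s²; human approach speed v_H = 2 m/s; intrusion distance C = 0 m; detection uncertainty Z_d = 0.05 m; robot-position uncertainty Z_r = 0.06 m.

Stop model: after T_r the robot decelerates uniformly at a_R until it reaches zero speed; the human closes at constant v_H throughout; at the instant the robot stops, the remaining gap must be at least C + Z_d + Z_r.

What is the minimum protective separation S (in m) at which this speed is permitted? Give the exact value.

S_min = 917/250 m = 3.6680 m

T_s = v_R/a_R = (7/5)/(6/5) = 1.1667 s
reaction-phase robot travel = 1.4000·0.1200 = 0.1680 m
robot covers 1.4000·1.1667 − ½·1.2000·1.1667² = 0.8167 m while stopping
human over T_r+T_s: 2.0000·(0.1200+1.1667) = 2.5733 m
C+Z_d+Z_r = 0.0000+0.0500+0.0600 = 0.1100 m
S_min ≈ 0.1680+0.8167+2.5733+0.1100  ⇒  S_min = 917/250 m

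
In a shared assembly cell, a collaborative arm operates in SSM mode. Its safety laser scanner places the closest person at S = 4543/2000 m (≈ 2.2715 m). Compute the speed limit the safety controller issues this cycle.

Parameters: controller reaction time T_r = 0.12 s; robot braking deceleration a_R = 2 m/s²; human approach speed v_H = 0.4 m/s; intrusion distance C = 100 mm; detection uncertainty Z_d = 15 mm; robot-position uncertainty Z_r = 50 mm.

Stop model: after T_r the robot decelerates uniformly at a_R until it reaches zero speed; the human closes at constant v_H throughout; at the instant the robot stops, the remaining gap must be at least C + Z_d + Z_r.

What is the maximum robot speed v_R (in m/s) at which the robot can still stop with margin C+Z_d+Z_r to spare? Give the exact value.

v_R_max = 23/10 m/s = 2.3000 m/s

collect terms ⇒ (1/4)·v_R² + (8/25)·v_R + (-4117/2000) = 0
  disc = (8/25)² − 4·(1/4)·(-4117/2000) = 21609/10000 ; √disc = 147/100
  v_R = (−(8/25) + 147/100) / (2·(1/4)) = 23/10 m/s
check:
braking lasts T_s = (23/10)/2 = 1.1500 s
reaction-phase robot travel = 2.3000·0.1200 = 0.2760 m
braking distance = 2.3000²/(2·2.0000) = 1.3225 m
human closes 0.4000·1.2700 = 0.5080 m
margins: 0.1000+0.0150+0.0500 = 0.1650 m
sum ≈ 0.2760+1.3225+0.5080+0.1650 ≈ 2.2715 m = S ✓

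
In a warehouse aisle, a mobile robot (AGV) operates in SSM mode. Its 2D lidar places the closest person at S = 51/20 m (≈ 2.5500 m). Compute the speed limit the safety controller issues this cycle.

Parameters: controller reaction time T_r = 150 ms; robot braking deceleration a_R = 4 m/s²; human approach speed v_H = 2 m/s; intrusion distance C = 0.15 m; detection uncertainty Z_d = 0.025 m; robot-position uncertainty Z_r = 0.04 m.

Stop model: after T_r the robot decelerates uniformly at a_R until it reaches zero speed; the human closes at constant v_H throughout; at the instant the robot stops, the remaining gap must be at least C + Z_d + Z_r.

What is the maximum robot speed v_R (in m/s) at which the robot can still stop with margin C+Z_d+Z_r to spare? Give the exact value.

at the boundary: (1/8)·v² + (13/20)·v + (-407/200) = 0
  disc = (13/20)² − 4·(1/8)·(-407/200) = 36/25 ; √disc = 6/5
  v_R = (−(13/20) + 6/5) / (2·(1/8)) = 11/5 m/s
check:
T_s = v_R/a_R = (11/5)/4 = 0.5500 s
robot in T_r: 2.2000·0.1500 = 0.3300 m
robot under decel: 2.2000²/(2·4.0000) = 0.6050 m
human closes 2.0000·0.7000 = 1.4000 m
C+Z_d+Z_r = 0.1500+0.0250+0.0400 = 0.2150 m
sum ≈ 0.3300+0.6050+1.4000+0.2150 ≈ 2.5500 m = S ✓

v_R_max = 11/5 m/s = 2.2000 m/s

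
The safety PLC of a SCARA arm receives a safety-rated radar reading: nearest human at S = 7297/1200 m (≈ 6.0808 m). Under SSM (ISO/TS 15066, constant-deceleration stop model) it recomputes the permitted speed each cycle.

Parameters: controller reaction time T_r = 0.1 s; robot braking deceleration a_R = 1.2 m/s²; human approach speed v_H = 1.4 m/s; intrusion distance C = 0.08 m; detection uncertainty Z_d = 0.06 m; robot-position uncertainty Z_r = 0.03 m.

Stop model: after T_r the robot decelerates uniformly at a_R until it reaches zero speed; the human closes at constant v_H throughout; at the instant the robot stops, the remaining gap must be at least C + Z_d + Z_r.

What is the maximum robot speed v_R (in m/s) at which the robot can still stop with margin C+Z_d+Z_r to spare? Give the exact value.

at the boundary: (5/12)·v² + (19/15)·v + (-277/48) = 0
  disc = (19/15)² − 4·(5/12)·(-277/48) = 4489/400 ; √disc = 67/20
  v_R = (−(19/15) + 67/20) / (2·(5/12)) = 5/2 m/s
check:
T_s = v_R/a_R = (5/2)/(6/5) = 2.0833 s
robot in T_r: 2.5000·0.1000 = 0.2500 m
braking distance = 2.5000²/(2·1.2000) = 2.6042 m
person approaches 1.4000·(0.1000+2.0833) = 3.0567 m
C+Z_d+Z_r = 0.0800+0.0600+0.0300 = 0.1700 m
sum ≈ 0.2500+2.6042+3.0567+0.1700 ≈ 6.0808 m = S ✓

v_R_max = 5/2 m/s = 2.5000 m/s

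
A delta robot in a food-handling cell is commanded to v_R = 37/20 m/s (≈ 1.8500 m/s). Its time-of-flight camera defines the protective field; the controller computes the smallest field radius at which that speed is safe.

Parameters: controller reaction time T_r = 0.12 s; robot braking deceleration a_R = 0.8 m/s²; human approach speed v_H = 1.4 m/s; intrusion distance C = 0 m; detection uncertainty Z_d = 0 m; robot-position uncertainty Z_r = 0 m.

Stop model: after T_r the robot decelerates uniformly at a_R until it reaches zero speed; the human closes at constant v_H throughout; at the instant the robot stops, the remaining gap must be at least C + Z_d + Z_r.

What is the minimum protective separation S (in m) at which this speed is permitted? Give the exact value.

S_min = 18453/3200 m = 5.7666 m

stop time T_s = (37/20)/(4/5) = 2.3125 s
robot in T_r: 1.8500·0.1200 = 0.2220 m
braking distance = 1.8500²/(2·0.8000) = 2.1391 m
human closes 1.4000·2.4325 = 3.4055 m
margins: 0.0000+0.0000+0.0000 = 0.0000 m
S_min ≈ 0.2220+2.1391+3.4055+0.0000  ⇒  S_min = 18453/3200 m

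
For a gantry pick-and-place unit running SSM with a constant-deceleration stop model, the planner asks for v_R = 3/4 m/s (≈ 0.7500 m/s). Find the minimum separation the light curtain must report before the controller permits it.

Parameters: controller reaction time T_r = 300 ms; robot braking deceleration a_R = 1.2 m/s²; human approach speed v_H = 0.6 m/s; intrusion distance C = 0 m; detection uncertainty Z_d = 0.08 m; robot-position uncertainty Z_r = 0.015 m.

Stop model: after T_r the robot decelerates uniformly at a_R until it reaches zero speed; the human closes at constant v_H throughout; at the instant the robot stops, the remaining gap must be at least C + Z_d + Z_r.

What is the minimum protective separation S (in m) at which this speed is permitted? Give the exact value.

braking lasts T_s = (3/4)/(6/5) = 0.6250 s
reaction-phase robot travel = 0.7500·0.3000 = 0.2250 m
robot covers 0.7500·0.6250 − ½·1.2000·0.6250² = 0.2344 m while stopping
human closes 0.6000·0.9250 = 0.5550 m
residual clearance needed = 0.0000+0.0800+0.0150 = 0.0950 m
S_min ≈ 0.2250+0.2344+0.5550+0.0950  ⇒  S_min = 71/64 m

S_min = 71/64 m = 1.1094 m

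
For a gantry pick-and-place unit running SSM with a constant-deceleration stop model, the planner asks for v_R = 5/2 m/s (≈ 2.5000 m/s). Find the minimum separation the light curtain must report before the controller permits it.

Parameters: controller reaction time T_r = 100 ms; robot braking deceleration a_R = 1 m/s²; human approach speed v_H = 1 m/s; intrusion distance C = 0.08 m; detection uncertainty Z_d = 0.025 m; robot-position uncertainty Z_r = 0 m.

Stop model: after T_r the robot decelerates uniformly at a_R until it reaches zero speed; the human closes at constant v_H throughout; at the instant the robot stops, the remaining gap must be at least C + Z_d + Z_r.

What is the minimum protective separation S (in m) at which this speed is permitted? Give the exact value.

stop time T_s = (5/2)/1 = 2.5000 s
robot in T_r: 2.5000·0.1000 = 0.2500 m
braking distance = 2.5000²/(2·1.0000) = 3.1250 m
person approaches 1.0000·(0.1000+2.5000) = 2.6000 m
margins: 0.0800+0.0250+0.0000 = 0.1050 m
S_min ≈ 0.2500+3.1250+2.6000+0.1050  ⇒  S_min = 152/25 m

S_min = 152/25 m = 6.0800 m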